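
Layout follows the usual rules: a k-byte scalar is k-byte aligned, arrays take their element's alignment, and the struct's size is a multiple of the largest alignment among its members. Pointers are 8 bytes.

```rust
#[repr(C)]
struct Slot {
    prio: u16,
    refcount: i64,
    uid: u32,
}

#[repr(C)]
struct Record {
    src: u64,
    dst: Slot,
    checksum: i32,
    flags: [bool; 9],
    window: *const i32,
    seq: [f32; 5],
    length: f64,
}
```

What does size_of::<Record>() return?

Slot: 0..2  prio  (2B, 2-aligned); 2..8  -- padding (6B); 8..16  refcount  (8B, 8-aligned); 16..20  uid  (4B, 4-aligned); 20..24  -- tail padding (4B); sizeof = 24, alignof = 8
0..8  src  (8B, 8-aligned)
8..32  dst  (24B, 8-aligned)
32..36  checksum  (4B, 4-aligned)
36..45  flags  (9B, 1-aligned)
45..48  -- padding (3B)
48..56  window  (8B, 8-aligned)
56..76  seq  (20B, 4-aligned)
76..80  -- padding (4B)
80..88  length  (8B, 8-aligned)
sizeof = 88, alignof = 8

88 bytes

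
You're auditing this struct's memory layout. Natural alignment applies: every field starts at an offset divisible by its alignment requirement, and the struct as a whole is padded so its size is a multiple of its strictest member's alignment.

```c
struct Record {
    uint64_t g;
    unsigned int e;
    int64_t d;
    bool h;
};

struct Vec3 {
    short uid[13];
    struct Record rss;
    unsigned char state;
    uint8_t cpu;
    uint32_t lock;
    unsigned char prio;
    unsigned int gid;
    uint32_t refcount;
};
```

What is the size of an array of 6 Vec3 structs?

Record: 0..8  g  (8B, 8-aligned); 8..12  e  (4B, 4-aligned); 12..16  -- padding (4B); 16..24  d  (8B, 8-aligned); 24..25  h  (1B, 1-aligned); 25..32  -- tail padding (7B); sizeof = 32, alignof = 8
0..26  uid  (26B, 2-aligned)
26..32  -- padding (6B)
32..64  rss  (32B, 8-aligned)
64..65  state  (1B, 1-aligned)
65..66  cpu  (1B, 1-aligned)
66..68  -- padding (2B)
68..72  lock  (4B, 4-aligned)
72..73  prio  (1B, 1-aligned)
73..76  -- padding (3B)
76..80  gid  (4B, 4-aligned)
80..84  refcount  (4B, 4-aligned)
84..88  -- tail padding (4B)
sizeof = 88, alignof = 8
array of 6: 6 × 88 = 528

528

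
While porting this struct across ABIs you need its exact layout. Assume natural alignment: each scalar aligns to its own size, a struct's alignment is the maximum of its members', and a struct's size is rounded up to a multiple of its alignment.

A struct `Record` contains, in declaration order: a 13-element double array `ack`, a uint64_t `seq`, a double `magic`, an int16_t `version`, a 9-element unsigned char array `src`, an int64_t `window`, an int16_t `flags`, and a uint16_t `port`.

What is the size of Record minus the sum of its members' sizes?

9

0..104  ack  (104B, 8-aligned)
104..112  seq  (8B, 8-aligned)
112..120  magic  (8B, 8-aligned)
120..122  version  (2B, 2-aligned)
122..131  src  (9B, 1-aligned)
131..136  -- padding (5B)
136..144  window  (8B, 8-aligned)
144..146  flags  (2B, 2-aligned)
146..148  port  (2B, 2-aligned)
148..152  -- tail padding (4B)
sizeof = 152, alignof = 8
data bytes 143, size 152 → padding 9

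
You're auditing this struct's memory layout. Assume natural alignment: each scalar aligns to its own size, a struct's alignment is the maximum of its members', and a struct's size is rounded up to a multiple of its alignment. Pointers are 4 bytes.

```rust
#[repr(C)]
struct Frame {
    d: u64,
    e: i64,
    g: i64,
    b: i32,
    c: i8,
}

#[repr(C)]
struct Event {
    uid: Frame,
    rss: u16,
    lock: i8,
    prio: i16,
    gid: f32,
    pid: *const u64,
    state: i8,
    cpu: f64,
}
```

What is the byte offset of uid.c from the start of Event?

Frame: d at 0 (size 8, align 8) → ends 8; e at 8 (size 8, align 8) → ends 16; g at 16 (size 8, align 8) → ends 24; b at 24 (size 4, align 4) → ends 28; c at 28 (size 1, align 1) → ends 29; tail pad 3 to reach multiple of 8; total 32 bytes, alignment 8
uid at 0 (size 32, align 8) → ends 32
within Frame: c at 28
0 + 28 = 28

28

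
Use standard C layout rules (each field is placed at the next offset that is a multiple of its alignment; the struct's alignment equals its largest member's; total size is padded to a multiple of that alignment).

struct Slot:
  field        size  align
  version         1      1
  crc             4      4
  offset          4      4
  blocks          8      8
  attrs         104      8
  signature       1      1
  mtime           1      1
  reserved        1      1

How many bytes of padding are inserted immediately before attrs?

version at 0 (size 1, align 1) → ends 1
pad 3 to align 4 for crc
crc at 4 (size 4, align 4) → ends 8
offset at 8 (size 4, align 4) → ends 12
pad 4 to align 8 for blocks
blocks at 16 (size 8, align 8) → ends 24
attrs at 24 (size 104, align 8) → ends 128

0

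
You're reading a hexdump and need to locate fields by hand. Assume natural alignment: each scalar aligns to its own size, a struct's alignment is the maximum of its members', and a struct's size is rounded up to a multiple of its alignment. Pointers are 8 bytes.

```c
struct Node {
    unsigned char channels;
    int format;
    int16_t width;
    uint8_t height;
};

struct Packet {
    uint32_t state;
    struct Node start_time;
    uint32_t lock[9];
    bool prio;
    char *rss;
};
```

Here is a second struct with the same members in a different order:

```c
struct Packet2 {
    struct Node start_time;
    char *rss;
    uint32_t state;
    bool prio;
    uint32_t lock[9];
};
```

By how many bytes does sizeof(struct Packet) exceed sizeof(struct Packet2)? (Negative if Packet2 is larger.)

-8

Node: @0: channels [1B, align 1] → 1; +3 pad (align 4); @4: format [4B, align 4] → 8; @8: width [2B, align 2] → 10; @10: height [1B, align 1] → 11; +1 tail pad (align 4); size 12, align 4
@0: state [4B, align 4] → 4
@4: start_time [12B, align 4] → 16
@16: lock [36B, align 4] → 52
@52: prio [1B, align 1] → 53
+3 pad (align 8)
@56: rss [8B, align 8] → 64
size 64, align 8
— Packet2 —
@0: start_time [12B, align 4] → 12
+4 pad (align 8)
@16: rss [8B, align 8] → 24
@24: state [4B, align 4] → 28
@28: prio [1B, align 1] → 29
+3 pad (align 4)
@32: lock [36B, align 4] → 68
+4 tail pad (align 8)
size 72, align 8
64 − 72 = -8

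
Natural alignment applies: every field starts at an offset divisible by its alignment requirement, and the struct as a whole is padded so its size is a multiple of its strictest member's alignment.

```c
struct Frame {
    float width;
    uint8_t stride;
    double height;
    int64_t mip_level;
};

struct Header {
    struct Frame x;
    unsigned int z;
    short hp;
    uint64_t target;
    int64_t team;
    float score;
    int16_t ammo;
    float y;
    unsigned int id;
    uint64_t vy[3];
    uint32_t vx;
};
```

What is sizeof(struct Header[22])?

2112

Frame: width at 0 (size 4, align 4) → ends 4; stride at 4 (size 1, align 1) → ends 5; pad 3 to align 8 for height; height at 8 (size 8, align 8) → ends 16; mip_level at 16 (size 8, align 8) → ends 24; total 24 bytes, alignment 8
x at 0 (size 24, align 8) → ends 24
z at 24 (size 4, align 4) → ends 28
hp at 28 (size 2, align 2) → ends 30
pad 2 to align 8 for target
target at 32 (size 8, align 8) → ends 40
team at 40 (size 8, align 8) → ends 48
score at 48 (size 4, align 4) → ends 52
ammo at 52 (size 2, align 2) → ends 54
pad 2 to align 4 for y
y at 56 (size 4, align 4) → ends 60
id at 60 (size 4, align 4) → ends 64
vy at 64 (size 24, align 8) → ends 88
vx at 88 (size 4, align 4) → ends 92
tail pad 4 to reach multiple of 8
total 96 bytes, alignment 8
array of 22: 22 × 96 = 2112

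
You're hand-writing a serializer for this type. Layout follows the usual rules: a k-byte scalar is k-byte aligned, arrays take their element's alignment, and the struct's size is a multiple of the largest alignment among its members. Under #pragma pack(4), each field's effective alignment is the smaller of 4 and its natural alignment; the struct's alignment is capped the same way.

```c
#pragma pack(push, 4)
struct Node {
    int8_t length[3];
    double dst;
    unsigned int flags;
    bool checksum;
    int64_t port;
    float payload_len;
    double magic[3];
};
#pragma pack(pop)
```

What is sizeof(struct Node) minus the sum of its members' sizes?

4

length at 0 (size 3, align 1) → ends 3
pad 1 to align 4 for dst
dst at 4 (size 8, align 4) → ends 12
flags at 12 (size 4, align 4) → ends 16
checksum at 16 (size 1, align 1) → ends 17
pad 3 to align 4 for port
port at 20 (size 8, align 4) → ends 28
payload_len at 28 (size 4, align 4) → ends 32
magic at 32 (size 24, align 4) → ends 56
total 56 bytes, alignment 4
data bytes 52, size 56 → padding 4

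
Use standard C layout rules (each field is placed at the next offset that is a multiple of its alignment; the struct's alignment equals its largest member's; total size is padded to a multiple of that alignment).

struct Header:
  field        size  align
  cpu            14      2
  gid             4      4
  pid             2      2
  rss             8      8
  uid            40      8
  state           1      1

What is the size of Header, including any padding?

0..14  cpu  (14B, 2-aligned)
14..16  -- padding (2B)
16..20  gid  (4B, 4-aligned)
20..22  pid  (2B, 2-aligned)
22..24  -- padding (2B)
24..32  rss  (8B, 8-aligned)
32..72  uid  (40B, 8-aligned)
72..73  state  (1B, 1-aligned)
73..80  -- tail padding (7B)
sizeof = 80, alignof = 8

80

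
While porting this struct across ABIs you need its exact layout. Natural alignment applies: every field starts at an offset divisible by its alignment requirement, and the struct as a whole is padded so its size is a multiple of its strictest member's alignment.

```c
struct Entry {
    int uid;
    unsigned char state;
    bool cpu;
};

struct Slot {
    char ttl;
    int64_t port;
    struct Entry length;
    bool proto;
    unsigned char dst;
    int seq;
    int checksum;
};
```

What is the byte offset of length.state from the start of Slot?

20

Entry: @0: uid [4B, align 4] → 4; @4: state [1B, align 1] → 5; @5: cpu [1B, align 1] → 6; +2 tail pad (align 4); size 8, align 4
@0: ttl [1B, align 1] → 1
+7 pad (align 8)
@8: port [8B, align 8] → 16
@16: length [8B, align 4] → 24
within Entry: state at 4
16 + 4 = 20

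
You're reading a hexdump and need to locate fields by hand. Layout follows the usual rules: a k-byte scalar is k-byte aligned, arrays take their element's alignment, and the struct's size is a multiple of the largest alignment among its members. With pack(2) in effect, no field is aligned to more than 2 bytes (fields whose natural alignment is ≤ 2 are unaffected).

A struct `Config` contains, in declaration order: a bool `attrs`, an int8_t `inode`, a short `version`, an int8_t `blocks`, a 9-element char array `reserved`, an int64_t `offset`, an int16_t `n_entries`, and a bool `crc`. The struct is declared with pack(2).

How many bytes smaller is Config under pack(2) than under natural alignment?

natural layout:
  attrs at 0 (size 1, align 1) → ends 1
  inode at 1 (size 1, align 1) → ends 2
  version at 2 (size 2, align 2) → ends 4
  blocks at 4 (size 1, align 1) → ends 5
  reserved at 5 (size 9, align 1) → ends 14
  pad 2 to align 8 for offset
  offset at 16 (size 8, align 8) → ends 24
  n_entries at 24 (size 2, align 2) → ends 26
  crc at 26 (size 1, align 1) → ends 27
  tail pad 5 to reach multiple of 8
  total 32 bytes, alignment 8
packed(2) layout:
  attrs at 0 (size 1, align 1) → ends 1
  inode at 1 (size 1, align 1) → ends 2
  version at 2 (size 2, align 2) → ends 4
  blocks at 4 (size 1, align 1) → ends 5
  reserved at 5 (size 9, align 1) → ends 14
  offset at 14 (size 8, align 2) → ends 22
  n_entries at 22 (size 2, align 2) → ends 24
  crc at 24 (size 1, align 1) → ends 25
  tail pad 1 to reach multiple of 2
  total 26 bytes, alignment 2
32 − 26 = 6

6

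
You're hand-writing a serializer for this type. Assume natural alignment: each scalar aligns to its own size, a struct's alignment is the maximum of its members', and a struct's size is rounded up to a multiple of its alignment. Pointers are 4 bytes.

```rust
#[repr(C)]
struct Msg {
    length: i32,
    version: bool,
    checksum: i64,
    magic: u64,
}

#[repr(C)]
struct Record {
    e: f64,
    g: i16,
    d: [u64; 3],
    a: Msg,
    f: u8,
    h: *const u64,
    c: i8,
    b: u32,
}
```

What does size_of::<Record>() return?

Msg: @0: length [4B, align 4] → 4; @4: version [1B, align 1] → 5; +3 pad (align 8); @8: checksum [8B, align 8] → 16; @16: magic [8B, align 8] → 24; size 24, align 8
@0: e [8B, align 8] → 8
@8: g [2B, align 2] → 10
+6 pad (align 8)
@16: d [24B, align 8] → 40
@40: a [24B, align 8] → 64
@64: f [1B, align 1] → 65
+3 pad (align 4)
@68: h [4B, align 4] → 72
@72: c [1B, align 1] → 73
+3 pad (align 4)
@76: b [4B, align 4] → 80
size 80, align 8

80 bytes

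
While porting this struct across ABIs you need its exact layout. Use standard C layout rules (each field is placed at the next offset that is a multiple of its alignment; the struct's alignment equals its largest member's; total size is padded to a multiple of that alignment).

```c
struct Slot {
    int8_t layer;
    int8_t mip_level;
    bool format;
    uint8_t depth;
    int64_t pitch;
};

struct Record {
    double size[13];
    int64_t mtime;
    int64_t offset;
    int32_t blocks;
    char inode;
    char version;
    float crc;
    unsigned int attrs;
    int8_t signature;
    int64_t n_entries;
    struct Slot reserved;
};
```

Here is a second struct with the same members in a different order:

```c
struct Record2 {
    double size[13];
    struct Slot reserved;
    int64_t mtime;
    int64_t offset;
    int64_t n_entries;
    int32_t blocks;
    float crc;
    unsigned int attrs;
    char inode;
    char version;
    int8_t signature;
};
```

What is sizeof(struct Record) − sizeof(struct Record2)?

8

Slot: layer at 0 (size 1, align 1) → ends 1; mip_level at 1 (size 1, align 1) → ends 2; format at 2 (size 1, align 1) → ends 3; depth at 3 (size 1, align 1) → ends 4; pad 4 to align 8 for pitch; pitch at 8 (size 8, align 8) → ends 16; total 16 bytes, alignment 8
size at 0 (size 104, align 8) → ends 104
mtime at 104 (size 8, align 8) → ends 112
offset at 112 (size 8, align 8) → ends 120
blocks at 120 (size 4, align 4) → ends 124
inode at 124 (size 1, align 1) → ends 125
version at 125 (size 1, align 1) → ends 126
pad 2 to align 4 for crc
crc at 128 (size 4, align 4) → ends 132
attrs at 132 (size 4, align 4) → ends 136
signature at 136 (size 1, align 1) → ends 137
pad 7 to align 8 for n_entries
n_entries at 144 (size 8, align 8) → ends 152
reserved at 152 (size 16, align 8) → ends 168
total 168 bytes, alignment 8
— Record2 —
size at 0 (size 104, align 8) → ends 104
reserved at 104 (size 16, align 8) → ends 120
mtime at 120 (size 8, align 8) → ends 128
offset at 128 (size 8, align 8) → ends 136
n_entries at 136 (size 8, align 8) → ends 144
blocks at 144 (size 4, align 4) → ends 148
crc at 148 (size 4, align 4) → ends 152
attrs at 152 (size 4, align 4) → ends 156
inode at 156 (size 1, align 1) → ends 157
version at 157 (size 1, align 1) → ends 158
signature at 158 (size 1, align 1) → ends 159
tail pad 1 to reach multiple of 8
total 160 bytes, alignment 8
168 − 160 = 8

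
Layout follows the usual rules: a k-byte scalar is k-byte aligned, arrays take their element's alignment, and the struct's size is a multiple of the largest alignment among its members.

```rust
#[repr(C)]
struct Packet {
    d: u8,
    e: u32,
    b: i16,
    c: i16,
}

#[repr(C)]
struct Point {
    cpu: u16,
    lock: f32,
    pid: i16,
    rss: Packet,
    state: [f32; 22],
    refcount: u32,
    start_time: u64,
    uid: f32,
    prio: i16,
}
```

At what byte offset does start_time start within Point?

Packet: d at 0 (size 1, align 1) → ends 1; pad 3 to align 4 for e; e at 4 (size 4, align 4) → ends 8; b at 8 (size 2, align 2) → ends 10; c at 10 (size 2, align 2) → ends 12; total 12 bytes, alignment 4
cpu at 0 (size 2, align 2) → ends 2
pad 2 to align 4 for lock
lock at 4 (size 4, align 4) → ends 8
pid at 8 (size 2, align 2) → ends 10
pad 2 to align 4 for rss
rss at 12 (size 12, align 4) → ends 24
state at 24 (size 88, align 4) → ends 112
refcount at 112 (size 4, align 4) → ends 116
pad 4 to align 8 for start_time
start_time at 120 (size 8, align 8) → ends 128

120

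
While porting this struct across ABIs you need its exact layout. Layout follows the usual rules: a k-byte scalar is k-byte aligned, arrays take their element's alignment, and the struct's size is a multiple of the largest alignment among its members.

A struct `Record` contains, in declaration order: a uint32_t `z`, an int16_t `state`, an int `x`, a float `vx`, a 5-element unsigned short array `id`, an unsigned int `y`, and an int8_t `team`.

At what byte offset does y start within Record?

28

@0: z [4B, align 4] → 4
@4: state [2B, align 2] → 6
+2 pad (align 4)
@8: x [4B, align 4] → 12
@12: vx [4B, align 4] → 16
@16: id [10B, align 2] → 26
+2 pad (align 4)
@28: y [4B, align 4] → 32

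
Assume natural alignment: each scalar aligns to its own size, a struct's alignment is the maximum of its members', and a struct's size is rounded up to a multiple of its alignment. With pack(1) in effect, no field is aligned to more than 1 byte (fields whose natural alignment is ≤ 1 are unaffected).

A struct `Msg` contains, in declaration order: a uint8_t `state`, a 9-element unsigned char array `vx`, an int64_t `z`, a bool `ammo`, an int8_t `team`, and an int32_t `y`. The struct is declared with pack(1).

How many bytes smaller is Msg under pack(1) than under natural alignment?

8

natural layout:
  0..1  state  (1B, 1-aligned)
  1..10  vx  (9B, 1-aligned)
  10..16  -- padding (6B)
  16..24  z  (8B, 8-aligned)
  24..25  ammo  (1B, 1-aligned)
  25..26  team  (1B, 1-aligned)
  26..28  -- padding (2B)
  28..32  y  (4B, 4-aligned)
  sizeof = 32, alignof = 8
packed(1) layout:
  0..1  state  (1B, 1-aligned)
  1..10  vx  (9B, 1-aligned)
  10..18  z  (8B, 1-aligned)
  18..19  ammo  (1B, 1-aligned)
  19..20  team  (1B, 1-aligned)
  20..24  y  (4B, 1-aligned)
  sizeof = 24, alignof = 1
32 − 24 = 8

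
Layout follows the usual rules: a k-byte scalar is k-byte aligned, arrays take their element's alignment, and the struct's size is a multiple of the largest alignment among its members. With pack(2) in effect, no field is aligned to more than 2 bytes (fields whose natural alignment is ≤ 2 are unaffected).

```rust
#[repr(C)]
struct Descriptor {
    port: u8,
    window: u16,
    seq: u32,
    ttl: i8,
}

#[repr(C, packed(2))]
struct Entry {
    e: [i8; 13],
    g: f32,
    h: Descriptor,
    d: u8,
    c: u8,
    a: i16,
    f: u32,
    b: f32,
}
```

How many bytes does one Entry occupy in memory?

Descriptor: @0: port [1B, align 1] → 1; +1 pad (align 2); @2: window [2B, align 2] → 4; @4: seq [4B, align 4] → 8; @8: ttl [1B, align 1] → 9; +3 tail pad (align 4); size 12, align 4
@0: e [13B, align 1] → 13
+1 pad (align 2)
@14: g [4B, align 2] → 18
@18: h [12B, align 2] → 30
@30: d [1B, align 1] → 31
@31: c [1B, align 1] → 32
@32: a [2B, align 2] → 34
@34: f [4B, align 2] → 38
@38: b [4B, align 2] → 42
size 42, align 2

42 bytes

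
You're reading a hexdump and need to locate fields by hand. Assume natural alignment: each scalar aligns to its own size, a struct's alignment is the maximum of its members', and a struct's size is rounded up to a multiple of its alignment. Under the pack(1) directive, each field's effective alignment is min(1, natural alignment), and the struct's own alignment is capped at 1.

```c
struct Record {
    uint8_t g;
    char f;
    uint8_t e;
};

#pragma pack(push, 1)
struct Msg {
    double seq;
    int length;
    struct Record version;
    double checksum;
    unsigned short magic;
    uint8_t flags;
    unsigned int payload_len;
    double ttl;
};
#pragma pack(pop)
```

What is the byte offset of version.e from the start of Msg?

14

Record: @0: g [1B, align 1] → 1; @1: f [1B, align 1] → 2; @2: e [1B, align 1] → 3; size 3, align 1
@0: seq [8B, align 1] → 8
@8: length [4B, align 1] → 12
@12: version [3B, align 1] → 15
within Record: e at 2
12 + 2 = 14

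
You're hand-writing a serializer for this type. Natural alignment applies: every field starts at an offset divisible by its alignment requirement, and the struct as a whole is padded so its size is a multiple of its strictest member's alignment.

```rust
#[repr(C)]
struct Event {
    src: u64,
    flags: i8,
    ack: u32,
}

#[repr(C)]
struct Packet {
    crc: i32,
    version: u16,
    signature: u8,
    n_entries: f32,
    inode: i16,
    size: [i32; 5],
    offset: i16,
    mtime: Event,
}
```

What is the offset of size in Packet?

Event: 0..8  src  (8B, 8-aligned); 8..9  flags  (1B, 1-aligned); 9..12  -- padding (3B); 12..16  ack  (4B, 4-aligned); sizeof = 16, alignof = 8
0..4  crc  (4B, 4-aligned)
4..6  version  (2B, 2-aligned)
6..7  signature  (1B, 1-aligned)
7..8  -- padding (1B)
8..12  n_entries  (4B, 4-aligned)
12..14  inode  (2B, 2-aligned)
14..16  -- padding (2B)
16..36  size  (20B, 4-aligned)

16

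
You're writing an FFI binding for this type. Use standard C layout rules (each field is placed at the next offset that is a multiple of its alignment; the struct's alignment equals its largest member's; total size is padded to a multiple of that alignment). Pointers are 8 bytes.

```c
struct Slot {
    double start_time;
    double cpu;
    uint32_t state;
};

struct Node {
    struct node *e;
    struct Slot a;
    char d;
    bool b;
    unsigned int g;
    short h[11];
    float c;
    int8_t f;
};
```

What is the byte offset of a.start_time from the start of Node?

Slot: 0..8  start_time  (8B, 8-aligned); 8..16  cpu  (8B, 8-aligned); 16..20  state  (4B, 4-aligned); 20..24  -- tail padding (4B); sizeof = 24, alignof = 8
0..8  e  (8B, 8-aligned)
8..32  a  (24B, 8-aligned)
within Slot: start_time at 0
8 + 0 = 8

8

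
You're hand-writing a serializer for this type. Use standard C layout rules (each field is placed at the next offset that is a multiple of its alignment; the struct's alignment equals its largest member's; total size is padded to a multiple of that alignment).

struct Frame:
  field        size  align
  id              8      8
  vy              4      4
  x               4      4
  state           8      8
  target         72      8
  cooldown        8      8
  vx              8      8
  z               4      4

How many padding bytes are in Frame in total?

@0: id [8B, align 8] → 8
@8: vy [4B, align 4] → 12
@12: x [4B, align 4] → 16
@16: state [8B, align 8] → 24
@24: target [72B, align 8] → 96
@96: cooldown [8B, align 8] → 104
@104: vx [8B, align 8] → 112
@112: z [4B, align 4] → 116
+4 tail pad (align 8)
size 120, align 8
data bytes 116, size 120 → padding 4

4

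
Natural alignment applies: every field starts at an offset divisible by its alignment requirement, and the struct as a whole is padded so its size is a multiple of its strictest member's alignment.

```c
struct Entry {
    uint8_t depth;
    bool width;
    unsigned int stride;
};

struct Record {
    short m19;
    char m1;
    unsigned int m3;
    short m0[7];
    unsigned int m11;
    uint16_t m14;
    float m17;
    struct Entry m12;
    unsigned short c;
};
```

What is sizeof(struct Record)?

Entry: 0..1  depth  (1B, 1-aligned); 1..2  width  (1B, 1-aligned); 2..4  -- padding (2B); 4..8  stride  (4B, 4-aligned); sizeof = 8, alignof = 4
0..2  m19  (2B, 2-aligned)
2..3  m1  (1B, 1-aligned)
3..4  -- padding (1B)
4..8  m3  (4B, 4-aligned)
8..22  m0  (14B, 2-aligned)
22..24  -- padding (2B)
24..28  m11  (4B, 4-aligned)
28..30  m14  (2B, 2-aligned)
30..32  -- padding (2B)
32..36  m17  (4B, 4-aligned)
36..44  m12  (8B, 4-aligned)
44..46  c  (2B, 2-aligned)
46..48  -- tail padding (2B)
sizeof = 48, alignof = 4

48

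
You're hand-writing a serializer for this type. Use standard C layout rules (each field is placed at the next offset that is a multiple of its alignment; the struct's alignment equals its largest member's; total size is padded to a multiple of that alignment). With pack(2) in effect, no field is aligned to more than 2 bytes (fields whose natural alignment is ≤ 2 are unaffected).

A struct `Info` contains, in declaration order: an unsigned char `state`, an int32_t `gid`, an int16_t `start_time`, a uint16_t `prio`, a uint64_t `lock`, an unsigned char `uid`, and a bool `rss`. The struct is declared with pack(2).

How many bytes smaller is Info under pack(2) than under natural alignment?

12

natural layout:
  0..1  state  (1B, 1-aligned)
  1..4  -- padding (3B)
  4..8  gid  (4B, 4-aligned)
  8..10  start_time  (2B, 2-aligned)
  10..12  prio  (2B, 2-aligned)
  12..16  -- padding (4B)
  16..24  lock  (8B, 8-aligned)
  24..25  uid  (1B, 1-aligned)
  25..26  rss  (1B, 1-aligned)
  26..32  -- tail padding (6B)
  sizeof = 32, alignof = 8
packed(2) layout:
  0..1  state  (1B, 1-aligned)
  1..2  -- padding (1B)
  2..6  gid  (4B, 2-aligned)
  6..8  start_time  (2B, 2-aligned)
  8..10  prio  (2B, 2-aligned)
  10..18  lock  (8B, 2-aligned)
  18..19  uid  (1B, 1-aligned)
  19..20  rss  (1B, 1-aligned)
  sizeof = 20, alignof = 2
32 − 20 = 12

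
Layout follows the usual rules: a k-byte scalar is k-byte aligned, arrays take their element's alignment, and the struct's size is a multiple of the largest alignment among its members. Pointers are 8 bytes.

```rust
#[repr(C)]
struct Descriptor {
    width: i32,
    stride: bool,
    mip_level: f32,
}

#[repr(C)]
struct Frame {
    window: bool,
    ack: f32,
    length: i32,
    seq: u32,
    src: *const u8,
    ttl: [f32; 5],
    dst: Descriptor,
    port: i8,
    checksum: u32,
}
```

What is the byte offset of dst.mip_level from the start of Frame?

52

Descriptor: @0: width [4B, align 4] → 4; @4: stride [1B, align 1] → 5; +3 pad (align 4); @8: mip_level [4B, align 4] → 12; size 12, align 4
@0: window [1B, align 1] → 1
+3 pad (align 4)
@4: ack [4B, align 4] → 8
@8: length [4B, align 4] → 12
@12: seq [4B, align 4] → 16
@16: src [8B, align 8] → 24
@24: ttl [20B, align 4] → 44
@44: dst [12B, align 4] → 56
within Descriptor: mip_level at 8
44 + 8 = 52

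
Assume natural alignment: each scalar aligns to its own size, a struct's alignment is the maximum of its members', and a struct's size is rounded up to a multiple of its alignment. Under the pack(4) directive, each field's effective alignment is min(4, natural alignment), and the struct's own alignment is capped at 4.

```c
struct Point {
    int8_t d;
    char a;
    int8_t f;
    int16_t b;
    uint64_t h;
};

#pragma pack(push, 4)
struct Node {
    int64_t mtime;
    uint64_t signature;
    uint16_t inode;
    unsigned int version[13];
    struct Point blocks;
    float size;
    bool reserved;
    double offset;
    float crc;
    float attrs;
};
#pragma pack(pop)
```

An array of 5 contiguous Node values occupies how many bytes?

560

Point: @0: d [1B, align 1] → 1; @1: a [1B, align 1] → 2; @2: f [1B, align 1] → 3; +1 pad (align 2); @4: b [2B, align 2] → 6; +2 pad (align 8); @8: h [8B, align 8] → 16; size 16, align 8
@0: mtime [8B, align 4] → 8
@8: signature [8B, align 4] → 16
@16: inode [2B, align 2] → 18
+2 pad (align 4)
@20: version [52B, align 4] → 72
@72: blocks [16B, align 4] → 88
@88: size [4B, align 4] → 92
@92: reserved [1B, align 1] → 93
+3 pad (align 4)
@96: offset [8B, align 4] → 104
@104: crc [4B, align 4] → 108
@108: attrs [4B, align 4] → 112
size 112, align 4
array of 5: 5 × 112 = 560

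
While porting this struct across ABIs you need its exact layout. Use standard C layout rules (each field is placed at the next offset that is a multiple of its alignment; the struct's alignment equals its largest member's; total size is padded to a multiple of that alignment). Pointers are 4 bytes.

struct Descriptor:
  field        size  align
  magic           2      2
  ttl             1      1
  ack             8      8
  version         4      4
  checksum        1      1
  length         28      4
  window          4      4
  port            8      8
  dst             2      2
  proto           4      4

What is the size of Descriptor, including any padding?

72 bytes

magic at 0 (size 2, align 2) → ends 2
ttl at 2 (size 1, align 1) → ends 3
pad 5 to align 8 for ack
ack at 8 (size 8, align 8) → ends 16
version at 16 (size 4, align 4) → ends 20
checksum at 20 (size 1, align 1) → ends 21
pad 3 to align 4 for length
length at 24 (size 28, align 4) → ends 52
window at 52 (size 4, align 4) → ends 56
port at 56 (size 8, align 8) → ends 64
dst at 64 (size 2, align 2) → ends 66
pad 2 to align 4 for proto
proto at 68 (size 4, align 4) → ends 72
total 72 bytes, alignment 8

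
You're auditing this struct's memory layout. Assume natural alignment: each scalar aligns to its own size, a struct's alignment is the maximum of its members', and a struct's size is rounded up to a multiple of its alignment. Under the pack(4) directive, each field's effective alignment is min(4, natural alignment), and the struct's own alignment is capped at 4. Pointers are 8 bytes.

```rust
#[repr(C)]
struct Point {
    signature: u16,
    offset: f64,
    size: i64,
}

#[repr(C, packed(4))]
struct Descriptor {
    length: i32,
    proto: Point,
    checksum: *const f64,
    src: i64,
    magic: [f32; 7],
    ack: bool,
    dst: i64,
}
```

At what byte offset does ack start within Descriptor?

72

Point: 0..2  signature  (2B, 2-aligned); 2..8  -- padding (6B); 8..16  offset  (8B, 8-aligned); 16..24  size  (8B, 8-aligned); sizeof = 24, alignof = 8
0..4  length  (4B, 4-aligned)
4..28  proto  (24B, 4-aligned)
28..36  checksum  (8B, 4-aligned)
36..44  src  (8B, 4-aligned)
44..72  magic  (28B, 4-aligned)
72..73  ack  (1B, 1-aligned)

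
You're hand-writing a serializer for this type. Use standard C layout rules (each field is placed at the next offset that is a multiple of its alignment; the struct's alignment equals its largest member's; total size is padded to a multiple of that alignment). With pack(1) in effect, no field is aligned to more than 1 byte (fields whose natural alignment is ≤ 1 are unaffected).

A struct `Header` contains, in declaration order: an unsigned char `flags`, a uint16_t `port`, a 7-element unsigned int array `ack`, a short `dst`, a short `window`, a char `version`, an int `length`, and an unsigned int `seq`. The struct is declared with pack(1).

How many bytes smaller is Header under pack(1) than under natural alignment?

4

natural layout:
  @0: flags [1B, align 1] → 1
  +1 pad (align 2)
  @2: port [2B, align 2] → 4
  @4: ack [28B, align 4] → 32
  @32: dst [2B, align 2] → 34
  @34: window [2B, align 2] → 36
  @36: version [1B, align 1] → 37
  +3 pad (align 4)
  @40: length [4B, align 4] → 44
  @44: seq [4B, align 4] → 48
  size 48, align 4
packed(1) layout:
  @0: flags [1B, align 1] → 1
  @1: port [2B, align 1] → 3
  @3: ack [28B, align 1] → 31
  @31: dst [2B, align 1] → 33
  @33: window [2B, align 1] → 35
  @35: version [1B, align 1] → 36
  @36: length [4B, align 1] → 40
  @40: seq [4B, align 1] → 44
  size 44, align 1
48 − 44 = 4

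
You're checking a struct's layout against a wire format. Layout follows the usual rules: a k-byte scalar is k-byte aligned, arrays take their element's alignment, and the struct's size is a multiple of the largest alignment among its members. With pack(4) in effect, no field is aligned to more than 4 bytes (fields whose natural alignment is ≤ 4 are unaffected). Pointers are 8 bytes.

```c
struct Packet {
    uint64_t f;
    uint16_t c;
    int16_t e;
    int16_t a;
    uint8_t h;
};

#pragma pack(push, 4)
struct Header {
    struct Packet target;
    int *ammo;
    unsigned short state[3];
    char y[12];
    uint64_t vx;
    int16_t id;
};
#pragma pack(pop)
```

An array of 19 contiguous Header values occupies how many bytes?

Packet: f at 0 (size 8, align 8) → ends 8; c at 8 (size 2, align 2) → ends 10; e at 10 (size 2, align 2) → ends 12; a at 12 (size 2, align 2) → ends 14; h at 14 (size 1, align 1) → ends 15; tail pad 1 to reach multiple of 8; total 16 bytes, alignment 8
target at 0 (size 16, align 4) → ends 16
ammo at 16 (size 8, align 4) → ends 24
state at 24 (size 6, align 2) → ends 30
y at 30 (size 12, align 1) → ends 42
pad 2 to align 4 for vx
vx at 44 (size 8, align 4) → ends 52
id at 52 (size 2, align 2) → ends 54
tail pad 2 to reach multiple of 4
total 56 bytes, alignment 4
array of 19: 19 × 56 = 1064

1064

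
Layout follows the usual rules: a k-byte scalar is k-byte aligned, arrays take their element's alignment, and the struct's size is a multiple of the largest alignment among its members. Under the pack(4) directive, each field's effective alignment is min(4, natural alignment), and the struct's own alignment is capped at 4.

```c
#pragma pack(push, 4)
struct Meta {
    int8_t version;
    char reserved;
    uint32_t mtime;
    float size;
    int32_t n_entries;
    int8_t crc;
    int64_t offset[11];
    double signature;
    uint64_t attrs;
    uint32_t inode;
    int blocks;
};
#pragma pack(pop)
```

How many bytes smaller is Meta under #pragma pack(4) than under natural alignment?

4

natural layout:
  version at 0 (size 1, align 1) → ends 1
  reserved at 1 (size 1, align 1) → ends 2
  pad 2 to align 4 for mtime
  mtime at 4 (size 4, align 4) → ends 8
  size at 8 (size 4, align 4) → ends 12
  n_entries at 12 (size 4, align 4) → ends 16
  crc at 16 (size 1, align 1) → ends 17
  pad 7 to align 8 for offset
  offset at 24 (size 88, align 8) → ends 112
  signature at 112 (size 8, align 8) → ends 120
  attrs at 120 (size 8, align 8) → ends 128
  inode at 128 (size 4, align 4) → ends 132
  blocks at 132 (size 4, align 4) → ends 136
  total 136 bytes, alignment 8
packed(4) layout:
  version at 0 (size 1, align 1) → ends 1
  reserved at 1 (size 1, align 1) → ends 2
  pad 2 to align 4 for mtime
  mtime at 4 (size 4, align 4) → ends 8
  size at 8 (size 4, align 4) → ends 12
  n_entries at 12 (size 4, align 4) → ends 16
  crc at 16 (size 1, align 1) → ends 17
  pad 3 to align 4 for offset
  offset at 20 (size 88, align 4) → ends 108
  signature at 108 (size 8, align 4) → ends 116
  attrs at 116 (size 8, align 4) → ends 124
  inode at 124 (size 4, align 4) → ends 128
  blocks at 128 (size 4, align 4) → ends 132
  total 132 bytes, alignment 4
136 − 132 = 4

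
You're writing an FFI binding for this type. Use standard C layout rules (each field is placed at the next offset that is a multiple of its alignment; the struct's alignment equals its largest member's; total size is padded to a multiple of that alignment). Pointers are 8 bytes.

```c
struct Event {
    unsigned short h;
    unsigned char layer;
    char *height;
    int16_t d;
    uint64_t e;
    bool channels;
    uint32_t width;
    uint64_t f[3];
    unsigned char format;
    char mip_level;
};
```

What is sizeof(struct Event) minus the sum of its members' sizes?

20

@0: h [2B, align 2] → 2
@2: layer [1B, align 1] → 3
+5 pad (align 8)
@8: height [8B, align 8] → 16
@16: d [2B, align 2] → 18
+6 pad (align 8)
@24: e [8B, align 8] → 32
@32: channels [1B, align 1] → 33
+3 pad (align 4)
@36: width [4B, align 4] → 40
@40: f [24B, align 8] → 64
@64: format [1B, align 1] → 65
@65: mip_level [1B, align 1] → 66
+6 tail pad (align 8)
size 72, align 8
data bytes 52, size 72 → padding 20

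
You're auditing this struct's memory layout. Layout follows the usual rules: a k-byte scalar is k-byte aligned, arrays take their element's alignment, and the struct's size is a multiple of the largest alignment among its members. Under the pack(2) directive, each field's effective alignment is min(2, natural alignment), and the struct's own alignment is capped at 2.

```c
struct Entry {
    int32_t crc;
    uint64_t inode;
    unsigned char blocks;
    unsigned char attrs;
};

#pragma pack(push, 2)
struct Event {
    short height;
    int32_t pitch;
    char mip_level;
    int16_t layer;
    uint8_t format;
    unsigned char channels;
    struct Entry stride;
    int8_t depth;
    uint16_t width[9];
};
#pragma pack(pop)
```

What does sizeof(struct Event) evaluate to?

56 bytes

Entry: crc at 0 (size 4, align 4) → ends 4; pad 4 to align 8 for inode; inode at 8 (size 8, align 8) → ends 16; blocks at 16 (size 1, align 1) → ends 17; attrs at 17 (size 1, align 1) → ends 18; tail pad 6 to reach multiple of 8; total 24 bytes, alignment 8
height at 0 (size 2, align 2) → ends 2
pitch at 2 (size 4, align 2) → ends 6
mip_level at 6 (size 1, align 1) → ends 7
pad 1 to align 2 for layer
layer at 8 (size 2, align 2) → ends 10
format at 10 (size 1, align 1) → ends 11
channels at 11 (size 1, align 1) → ends 12
stride at 12 (size 24, align 2) → ends 36
depth at 36 (size 1, align 1) → ends 37
pad 1 to align 2 for width
width at 38 (size 18, align 2) → ends 56
total 56 bytes, alignment 2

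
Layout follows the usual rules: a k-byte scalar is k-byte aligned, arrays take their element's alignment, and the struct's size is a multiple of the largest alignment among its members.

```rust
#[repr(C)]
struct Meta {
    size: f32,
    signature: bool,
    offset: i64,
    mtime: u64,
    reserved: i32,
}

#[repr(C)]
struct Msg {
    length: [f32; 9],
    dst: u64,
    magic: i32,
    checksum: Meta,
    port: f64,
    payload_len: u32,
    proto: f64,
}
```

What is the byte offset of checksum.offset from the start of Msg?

64

Meta: size at 0 (size 4, align 4) → ends 4; signature at 4 (size 1, align 1) → ends 5; pad 3 to align 8 for offset; offset at 8 (size 8, align 8) → ends 16; mtime at 16 (size 8, align 8) → ends 24; reserved at 24 (size 4, align 4) → ends 28; tail pad 4 to reach multiple of 8; total 32 bytes, alignment 8
length at 0 (size 36, align 4) → ends 36
pad 4 to align 8 for dst
dst at 40 (size 8, align 8) → ends 48
magic at 48 (size 4, align 4) → ends 52
pad 4 to align 8 for checksum
checksum at 56 (size 32, align 8) → ends 88
within Meta: offset at 8
56 + 8 = 64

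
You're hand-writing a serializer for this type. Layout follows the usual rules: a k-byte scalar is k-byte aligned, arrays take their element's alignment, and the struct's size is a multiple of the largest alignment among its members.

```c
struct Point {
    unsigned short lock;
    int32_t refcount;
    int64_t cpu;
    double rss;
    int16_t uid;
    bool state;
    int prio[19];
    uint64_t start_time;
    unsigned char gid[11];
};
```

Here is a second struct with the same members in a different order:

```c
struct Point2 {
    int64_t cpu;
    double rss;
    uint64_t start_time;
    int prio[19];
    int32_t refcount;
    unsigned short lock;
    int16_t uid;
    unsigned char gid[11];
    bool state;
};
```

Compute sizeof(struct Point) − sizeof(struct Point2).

@0: lock [2B, align 2] → 2
+2 pad (align 4)
@4: refcount [4B, align 4] → 8
@8: cpu [8B, align 8] → 16
@16: rss [8B, align 8] → 24
@24: uid [2B, align 2] → 26
@26: state [1B, align 1] → 27
+1 pad (align 4)
@28: prio [76B, align 4] → 104
@104: start_time [8B, align 8] → 112
@112: gid [11B, align 1] → 123
+5 tail pad (align 8)
size 128, align 8
— Point2 —
@0: cpu [8B, align 8] → 8
@8: rss [8B, align 8] → 16
@16: start_time [8B, align 8] → 24
@24: prio [76B, align 4] → 100
@100: refcount [4B, align 4] → 104
@104: lock [2B, align 2] → 106
@106: uid [2B, align 2] → 108
@108: gid [11B, align 1] → 119
@119: state [1B, align 1] → 120
size 120, align 8
128 − 120 = 8

8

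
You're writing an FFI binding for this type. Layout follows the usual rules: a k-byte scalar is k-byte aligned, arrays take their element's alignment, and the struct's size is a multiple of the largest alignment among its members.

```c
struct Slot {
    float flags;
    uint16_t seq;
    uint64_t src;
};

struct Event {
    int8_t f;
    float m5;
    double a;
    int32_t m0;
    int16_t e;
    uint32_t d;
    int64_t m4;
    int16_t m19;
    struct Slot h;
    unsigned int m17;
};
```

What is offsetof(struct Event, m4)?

Slot: @0: flags [4B, align 4] → 4; @4: seq [2B, align 2] → 6; +2 pad (align 8); @8: src [8B, align 8] → 16; size 16, align 8
@0: f [1B, align 1] → 1
+3 pad (align 4)
@4: m5 [4B, align 4] → 8
@8: a [8B, align 8] → 16
@16: m0 [4B, align 4] → 20
@20: e [2B, align 2] → 22
+2 pad (align 4)
@24: d [4B, align 4] → 28
+4 pad (align 8)
@32: m4 [8B, align 8] → 40

32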